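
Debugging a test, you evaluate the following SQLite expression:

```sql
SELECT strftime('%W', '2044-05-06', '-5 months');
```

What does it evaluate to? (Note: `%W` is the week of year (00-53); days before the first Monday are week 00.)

48

First apply '-5 months': 2044-05-06 → 2043-12-06.
2043-12-06 is a Sunday. SQLite's %W counts Mondays since the year started; the result is 48.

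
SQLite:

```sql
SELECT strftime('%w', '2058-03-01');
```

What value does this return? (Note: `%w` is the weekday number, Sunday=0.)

5

2058-03-01 is a Friday; with Sunday=0 that is 5.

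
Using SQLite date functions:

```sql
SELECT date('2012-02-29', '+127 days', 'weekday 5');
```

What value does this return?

2012-07-06

Applying '+127 days' to 2012-02-29: counting 127 days forward gives 2012-07-05.
`weekday 5` advances to the next Friday; 2012-07-05 is a Thursday, so it moves forward to 2012-07-06.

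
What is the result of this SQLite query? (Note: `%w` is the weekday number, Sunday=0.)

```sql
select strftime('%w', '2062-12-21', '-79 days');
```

First apply '-79 days': 2062-12-21 → 2062-10-03.
2062-10-03 is a Tuesday; with Sunday=0 that is 2.

2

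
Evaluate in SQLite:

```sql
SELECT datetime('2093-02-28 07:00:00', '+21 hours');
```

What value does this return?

2093-03-01 04:00:00

+21 hours from 2093-02-28 07:00:00 is 2093-03-01 04:00:00 (crosses midnight).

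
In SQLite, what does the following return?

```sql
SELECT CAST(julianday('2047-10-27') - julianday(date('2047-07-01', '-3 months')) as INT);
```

209

Adding -3 months to 2047-07-01 gives 2047-04-01.
29 days remain in April 2047 after the 1st (30 − 1).
May 2047: 31 days.
June 2047: 30 days.
July 2047: 31 days.
August 2047: 31 days.
September 2047: 30 days.
Then 27 days into October 2047.
Total: 29 + 31 + 30 + 31 + 31 + 30 + 27 = 209.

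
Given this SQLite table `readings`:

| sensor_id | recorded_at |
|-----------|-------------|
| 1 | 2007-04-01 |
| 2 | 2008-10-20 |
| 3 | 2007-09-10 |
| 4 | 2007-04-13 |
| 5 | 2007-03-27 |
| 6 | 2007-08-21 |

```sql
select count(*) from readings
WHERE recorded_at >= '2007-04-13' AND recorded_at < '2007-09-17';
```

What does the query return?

3

Rows in [2007-04-13, 2007-09-17): 2007-09-10, 2007-04-13, 2007-08-21 → 3 rows.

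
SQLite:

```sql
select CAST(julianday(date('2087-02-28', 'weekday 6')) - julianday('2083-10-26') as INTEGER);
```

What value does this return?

`weekday 6` advances to the next Saturday; 2087-02-28 is a Friday, so it moves forward to 2087-03-01.
5 days remain in October 2083 after the 26th (31 − 26).
Full months from November 2083 through February 2087 contribute their day counts.
Then 1 day into March 2087.
Total: 5 + 30 + 31 + 31 + 29 + 31 + 30 + 31 + 30 + 31 + 31 + 30 + 31 + 30 + 31 + 31 + 28 + 31 + 30 + 31 + 30 + 31 + 31 + 30 + 31 + 30 + 31 + 31 + 28 + 31 + 30 + 31 + 30 + 31 + 31 + 30 + 31 + 30 + 31 + 31 + 28 + 1 = 1222.

1222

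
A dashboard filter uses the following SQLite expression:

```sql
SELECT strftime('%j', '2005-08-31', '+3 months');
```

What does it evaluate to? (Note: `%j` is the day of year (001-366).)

First apply '+3 months': 2005-08-31 → 2005-12-01.
Day-of-year for 2005-12-01: days since 2005-01-01 inclusive = 335, zero-padded to 335.

335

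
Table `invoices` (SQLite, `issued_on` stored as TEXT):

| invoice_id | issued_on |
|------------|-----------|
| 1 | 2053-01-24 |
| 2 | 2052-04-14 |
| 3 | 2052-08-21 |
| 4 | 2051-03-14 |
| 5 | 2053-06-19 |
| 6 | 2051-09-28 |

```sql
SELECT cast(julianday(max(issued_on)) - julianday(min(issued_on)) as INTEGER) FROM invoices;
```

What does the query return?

828

MIN = 2051-03-14, MAX = 2053-06-19.
17 days remain in March 2051 after the 14th (31 − 14).
Full months from April 2051 through May 2053 contribute their day counts.
Then 19 days into June 2053.
Total: 17 + 30 + 31 + 30 + 31 + 31 + 30 + 31 + 30 + 31 + 31 + 29 + 31 + 30 + 31 + 30 + 31 + 31 + 30 + 31 + 30 + 31 + 31 + 28 + 31 + 30 + 31 + 19 = 828.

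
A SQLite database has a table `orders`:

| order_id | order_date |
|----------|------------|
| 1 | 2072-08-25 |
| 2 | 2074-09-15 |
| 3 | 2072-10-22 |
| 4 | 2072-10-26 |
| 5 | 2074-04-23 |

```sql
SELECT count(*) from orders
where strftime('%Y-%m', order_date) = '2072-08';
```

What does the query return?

1

Rows with year-month 2072-08: 2072-08-25 → 1.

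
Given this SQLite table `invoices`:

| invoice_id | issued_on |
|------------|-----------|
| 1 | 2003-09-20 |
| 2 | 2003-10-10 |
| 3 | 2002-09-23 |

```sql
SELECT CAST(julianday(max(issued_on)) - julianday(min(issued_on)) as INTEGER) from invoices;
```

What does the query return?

MIN = 2002-09-23, MAX = 2003-10-10.
7 days remain in September 2002 after the 23rd (30 − 23).
Full months from October 2002 through September 2003 contribute their day counts.
Then 10 days into October 2003.
Total: 7 + 31 + 30 + 31 + 31 + 28 + 31 + 30 + 31 + 30 + 31 + 31 + 30 + 10 = 382.

382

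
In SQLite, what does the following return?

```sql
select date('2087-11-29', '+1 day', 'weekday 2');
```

Advancing 1 more day within November lands on 2087-11-30.
`weekday 2` advances to the next Tuesday; 2087-11-30 is a Sunday, so it moves forward to 2087-12-02.

2087-12-02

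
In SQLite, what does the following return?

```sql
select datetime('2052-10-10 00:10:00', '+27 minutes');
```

2052-10-10 00:37:00

+27 minutes from 2052-10-10 00:10:00 is 2052-10-10 00:37:00.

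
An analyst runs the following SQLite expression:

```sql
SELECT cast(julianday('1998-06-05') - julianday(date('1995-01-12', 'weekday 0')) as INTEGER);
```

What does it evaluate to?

`weekday 0` advances to the next Sunday; 1995-01-12 is a Thursday, so it moves forward to 1995-01-15.
16 days remain in January 1995 after the 15th (31 − 15).
Full months from February 1995 through May 1998 contribute their day counts.
Then 5 days into June 1998.
Total: 16 + 28 + 31 + 30 + 31 + 30 + 31 + 31 + 30 + 31 + 30 + 31 + 31 + 29 + 31 + 30 + 31 + 30 + 31 + 31 + 30 + 31 + 30 + 31 + 31 + 28 + 31 + 30 + 31 + 30 + 31 + 31 + 30 + 31 + 30 + 31 + 31 + 28 + 31 + 30 + 31 + 5 = 1237.

1237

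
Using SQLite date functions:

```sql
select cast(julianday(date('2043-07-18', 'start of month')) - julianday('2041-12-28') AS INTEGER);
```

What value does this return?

`start of month` rewinds 2043-07-18 to 2043-07-01.
3 days remain in December 2041 after the 28th (31 − 28).
Full months from January 2042 through June 2043 contribute their day counts.
Then 1 day into July 2043.
Total: 3 + 31 + 28 + 31 + 30 + 31 + 30 + 31 + 31 + 30 + 31 + 30 + 31 + 31 + 28 + 31 + 30 + 31 + 30 + 1 = 550.

550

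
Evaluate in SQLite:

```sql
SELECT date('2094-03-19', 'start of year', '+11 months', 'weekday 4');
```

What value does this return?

`start of year` rewinds 2094-03-19 to 2094-01-01.
Adding +11 months to 2094-01-01 gives 2094-12-01.
`weekday 4` advances to the next Thursday; 2094-12-01 is a Wednesday, so it moves forward to 2094-12-02.

2094-12-02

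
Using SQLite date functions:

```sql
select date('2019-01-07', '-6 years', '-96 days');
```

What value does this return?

Adding -6 years to 2019-01-07 gives 2013-01-07.
Applying '-96 days' to 2013-01-07: counting 96 days back gives 2012-10-03.

2012-10-03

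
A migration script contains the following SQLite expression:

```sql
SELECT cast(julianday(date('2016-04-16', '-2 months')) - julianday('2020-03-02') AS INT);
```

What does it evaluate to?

-1476

Adding -2 months to 2016-04-16 gives 2016-02-16.
13 days remain in February 2016 after the 16th (29 − 16).
Full months from March 2016 through February 2020 contribute their day counts.
Then 2 days into March 2020.
Total: 13 + 31 + 30 + 31 + 30 + 31 + 31 + 30 + 31 + 30 + 31 + 31 + 28 + 31 + 30 + 31 + 30 + 31 + 31 + 30 + 31 + 30 + 31 + 31 + 28 + 31 + 30 + 31 + 30 + 31 + 31 + 30 + 31 + 30 + 31 + 31 + 28 + 31 + 30 + 31 + 30 + 31 + 31 + 30 + 31 + 30 + 31 + 31 + 29 + 2 = 1476.
The subtraction is earlier − later, so the result is −1476 → -1476.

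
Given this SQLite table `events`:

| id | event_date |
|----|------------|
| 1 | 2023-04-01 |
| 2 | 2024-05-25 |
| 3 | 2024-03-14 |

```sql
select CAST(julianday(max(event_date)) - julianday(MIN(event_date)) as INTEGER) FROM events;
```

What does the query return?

420

MIN = 2023-04-01, MAX = 2024-05-25.
29 days remain in April 2023 after the 1st (30 − 1).
Full months from May 2023 through April 2024 contribute their day counts.
Then 25 days into May 2024.
Total: 29 + 31 + 30 + 31 + 31 + 30 + 31 + 30 + 31 + 31 + 29 + 31 + 30 + 25 = 420.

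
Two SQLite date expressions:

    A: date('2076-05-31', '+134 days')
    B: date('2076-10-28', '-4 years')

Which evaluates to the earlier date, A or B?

A = 2076-10-12.
B = 2072-10-28.
B is earlier.

B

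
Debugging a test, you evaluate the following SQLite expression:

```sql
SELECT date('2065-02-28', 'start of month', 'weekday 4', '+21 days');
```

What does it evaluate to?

2065-02-26

`start of month` rewinds 2065-02-28 to 2065-02-01.
`weekday 4` advances to the next Thursday; 2065-02-01 is a Sunday, so it moves forward to 2065-02-05.
Advancing 21 more days within February lands on 2065-02-26.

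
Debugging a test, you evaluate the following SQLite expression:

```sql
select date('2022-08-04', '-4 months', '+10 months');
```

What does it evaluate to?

2023-02-04

Adding -4 months to 2022-08-04 gives 2022-04-04.
Adding +10 months to 2022-04-04 gives 2023-02-04.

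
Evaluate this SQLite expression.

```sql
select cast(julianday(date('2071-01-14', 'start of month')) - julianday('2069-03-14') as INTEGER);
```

`start of month` rewinds 2071-01-14 to 2071-01-01.
17 days remain in March 2069 after the 14th (31 − 14).
Full months from April 2069 through December 2070 contribute their day counts.
Then 1 day into January 2071.
Total: 17 + 30 + 31 + 30 + 31 + 31 + 30 + 31 + 30 + 31 + 31 + 28 + 31 + 30 + 31 + 30 + 31 + 31 + 30 + 31 + 30 + 31 + 1 = 658.

658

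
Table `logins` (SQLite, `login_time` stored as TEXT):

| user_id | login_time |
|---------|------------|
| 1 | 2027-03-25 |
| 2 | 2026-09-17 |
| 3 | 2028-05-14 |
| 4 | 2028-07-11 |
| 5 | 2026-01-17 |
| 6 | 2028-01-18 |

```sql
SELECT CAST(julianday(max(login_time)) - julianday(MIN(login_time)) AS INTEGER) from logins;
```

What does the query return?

906

MIN = 2026-01-17, MAX = 2028-07-11.
14 days remain in January 2026 after the 17th (31 − 17).
Full months from February 2026 through June 2028 contribute their day counts.
Then 11 days into July 2028.
Total: 14 + 28 + 31 + 30 + 31 + 30 + 31 + 31 + 30 + 31 + 30 + 31 + 31 + 28 + 31 + 30 + 31 + 30 + 31 + 31 + 30 + 31 + 30 + 31 + 31 + 29 + 31 + 30 + 31 + 30 + 11 = 906.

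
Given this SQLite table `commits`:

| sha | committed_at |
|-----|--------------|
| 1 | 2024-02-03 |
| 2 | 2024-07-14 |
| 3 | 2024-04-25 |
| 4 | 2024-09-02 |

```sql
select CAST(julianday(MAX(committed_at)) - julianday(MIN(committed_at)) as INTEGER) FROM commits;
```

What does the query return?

MIN = 2024-02-03, MAX = 2024-09-02.
26 days remain in February 2024 after the 3rd (29 − 3).
Full months from March 2024 through August 2024 contribute their day counts.
Then 2 days into September 2024.
Total: 26 + 31 + 30 + 31 + 30 + 31 + 31 + 2 = 212.

212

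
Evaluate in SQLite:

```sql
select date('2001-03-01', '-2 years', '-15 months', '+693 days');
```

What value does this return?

Adding -2 years to 2001-03-01 gives 1999-03-01.
Adding -15 months to 1999-03-01 gives 1997-12-01.
Applying '+693 days' to 1997-12-01: counting 693 days forward gives 1999-10-25.

1999-10-25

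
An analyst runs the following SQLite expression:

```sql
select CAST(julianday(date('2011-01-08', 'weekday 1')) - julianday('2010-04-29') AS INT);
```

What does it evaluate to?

`weekday 1` advances to the next Monday; 2011-01-08 is a Saturday, so it moves forward to 2011-01-10.
1 day remains in April 2010 after the 29th (30 − 29).
Full months from May 2010 through December 2010 contribute their day counts.
Then 10 days into January 2011.
Total: 1 + 31 + 30 + 31 + 31 + 30 + 31 + 30 + 31 + 10 = 256.

256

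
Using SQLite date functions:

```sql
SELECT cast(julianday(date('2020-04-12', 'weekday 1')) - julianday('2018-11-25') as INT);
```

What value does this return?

`weekday 1` advances to the next Monday; 2020-04-12 is a Sunday, so it moves forward to 2020-04-13.
5 days remain in November 2018 after the 25th (30 − 25).
Full months from December 2018 through March 2020 contribute their day counts.
Then 13 days into April 2020.
Total: 5 + 31 + 31 + 28 + 31 + 30 + 31 + 30 + 31 + 31 + 30 + 31 + 30 + 31 + 31 + 29 + 31 + 13 = 505.

505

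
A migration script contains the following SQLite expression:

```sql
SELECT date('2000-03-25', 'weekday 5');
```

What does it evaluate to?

`weekday 5` advances to the next Friday; 2000-03-25 is a Saturday, so it moves forward to 2000-03-31.

2000-03-31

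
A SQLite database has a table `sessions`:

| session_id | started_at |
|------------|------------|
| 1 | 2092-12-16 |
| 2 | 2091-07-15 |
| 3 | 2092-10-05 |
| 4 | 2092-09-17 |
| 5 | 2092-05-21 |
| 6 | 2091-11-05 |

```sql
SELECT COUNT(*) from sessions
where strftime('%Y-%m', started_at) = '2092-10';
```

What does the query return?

Rows with year-month 2092-10: 2092-10-05 → 1.

1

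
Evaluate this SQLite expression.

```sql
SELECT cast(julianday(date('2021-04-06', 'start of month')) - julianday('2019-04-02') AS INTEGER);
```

730

`start of month` rewinds 2021-04-06 to 2021-04-01.
28 days remain in April 2019 after the 2nd (30 − 2).
Full months from May 2019 through March 2021 contribute their day counts.
Then 1 day into April 2021.
Total: 28 + 31 + 30 + 31 + 31 + 30 + 31 + 30 + 31 + 31 + 29 + 31 + 30 + 31 + 30 + 31 + 31 + 30 + 31 + 30 + 31 + 31 + 28 + 31 + 1 = 730.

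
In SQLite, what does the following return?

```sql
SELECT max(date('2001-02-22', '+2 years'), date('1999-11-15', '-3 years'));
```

2003-02-22

date('2001-02-22', '+2 years') → 2003-02-22.
date('1999-11-15', '-3 years') → 1996-11-15.
Later of the two is 2003-02-22.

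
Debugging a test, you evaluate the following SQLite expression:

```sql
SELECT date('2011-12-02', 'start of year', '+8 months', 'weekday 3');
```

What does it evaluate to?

2011-09-07

`start of year` rewinds 2011-12-02 to 2011-01-01.
Adding +8 months to 2011-01-01 gives 2011-09-01.
`weekday 3` advances to the next Wednesday; 2011-09-01 is a Thursday, so it moves forward to 2011-09-07.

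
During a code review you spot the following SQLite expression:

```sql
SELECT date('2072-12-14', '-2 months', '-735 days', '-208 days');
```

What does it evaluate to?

2070-03-16

Adding -2 months to 2072-12-14 gives 2072-10-14.
Applying '-735 days' to 2072-10-14: counting 735 days back gives 2070-10-10.
Applying '-208 days' to 2070-10-10: counting 208 days back gives 2070-03-16.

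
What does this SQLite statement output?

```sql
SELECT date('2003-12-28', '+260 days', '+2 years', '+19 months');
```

2008-04-13

Applying '+260 days' to 2003-12-28: counting 260 days forward gives 2004-09-13.
Adding +2 years to 2004-09-13 gives 2006-09-13.
Adding +19 months to 2006-09-13 gives 2008-04-13.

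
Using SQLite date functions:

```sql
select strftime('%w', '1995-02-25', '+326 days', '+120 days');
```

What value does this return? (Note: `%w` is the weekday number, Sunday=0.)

4

First apply '+326 days', '+120 days': 1995-02-25 → 1996-05-16.
1996-05-16 is a Thursday; with Sunday=0 that is 4.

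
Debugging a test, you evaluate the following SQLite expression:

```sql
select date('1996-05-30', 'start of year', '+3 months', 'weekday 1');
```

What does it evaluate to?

`start of year` rewinds 1996-05-30 to 1996-01-01.
Adding +3 months to 1996-01-01 gives 1996-04-01.
`weekday 1` advances to the next Monday; 1996-04-01 is already a Monday, so it stays at 1996-04-01.

1996-04-01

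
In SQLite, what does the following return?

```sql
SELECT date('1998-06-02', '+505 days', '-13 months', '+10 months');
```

1999-07-20

Applying '+505 days' to 1998-06-02: counting 505 days forward gives 1999-10-20.
Adding -13 months to 1999-10-20 gives 1998-09-20.
Adding +10 months to 1998-09-20 gives 1999-07-20.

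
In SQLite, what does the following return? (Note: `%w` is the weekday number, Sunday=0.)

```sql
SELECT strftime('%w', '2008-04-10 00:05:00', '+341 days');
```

First apply '+341 days': 2008-04-10 00:05:00 → 2009-03-17 00:05:00.
2009-03-17 is a Tuesday; with Sunday=0 that is 2.

2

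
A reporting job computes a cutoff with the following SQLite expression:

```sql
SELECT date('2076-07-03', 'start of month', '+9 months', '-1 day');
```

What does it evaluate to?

2077-03-31

`start of month` rewinds 2076-07-03 to 2076-07-01.
Adding +9 months to 2076-07-01 gives 2077-04-01.
Going back 1 day from 2077-04-01 reaches 2077-03-31 (last day of March, 31 days).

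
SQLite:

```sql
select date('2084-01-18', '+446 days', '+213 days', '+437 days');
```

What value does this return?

2087-01-18

Applying '+446 days' to 2084-01-18: counting 446 days forward gives 2085-04-08.
Applying '+213 days' to 2085-04-08: counting 213 days forward gives 2085-11-07.
Applying '+437 days' to 2085-11-07: counting 437 days forward gives 2087-01-18.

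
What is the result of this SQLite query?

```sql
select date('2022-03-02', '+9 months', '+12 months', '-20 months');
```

2022-04-02

Adding +9 months to 2022-03-02 gives 2022-12-02.
Adding +12 months to 2022-12-02 gives 2023-12-02.
Adding -20 months to 2023-12-02 gives 2022-04-02.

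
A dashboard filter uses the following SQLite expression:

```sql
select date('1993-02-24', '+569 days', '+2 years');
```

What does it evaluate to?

1996-09-16

Applying '+569 days' to 1993-02-24: counting 569 days forward gives 1994-09-16.
Adding +2 years to 1994-09-16 gives 1996-09-16.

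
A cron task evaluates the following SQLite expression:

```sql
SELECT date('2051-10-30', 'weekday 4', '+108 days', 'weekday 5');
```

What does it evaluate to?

`weekday 4` advances to the next Thursday; 2051-10-30 is a Monday, so it moves forward to 2051-11-02.
Applying '+108 days' to 2051-11-02: counting 108 days forward gives 2052-02-18.
`weekday 5` advances to the next Friday; 2052-02-18 is a Sunday, so it moves forward to 2052-02-23.

2052-02-23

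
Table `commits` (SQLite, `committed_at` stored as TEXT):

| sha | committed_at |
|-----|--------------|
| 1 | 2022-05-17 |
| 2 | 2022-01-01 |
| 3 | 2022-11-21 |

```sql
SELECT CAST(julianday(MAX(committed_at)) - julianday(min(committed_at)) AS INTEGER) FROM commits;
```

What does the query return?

324

MIN = 2022-01-01, MAX = 2022-11-21.
30 days remain in January 2022 after the 1st (31 − 1).
Full months from February 2022 through October 2022 contribute their day counts.
Then 21 days into November 2022.
Total: 30 + 28 + 31 + 30 + 31 + 30 + 31 + 31 + 30 + 31 + 21 = 324.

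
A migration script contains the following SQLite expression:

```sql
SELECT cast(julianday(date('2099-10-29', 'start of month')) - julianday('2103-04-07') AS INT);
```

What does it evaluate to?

`start of month` rewinds 2099-10-29 to 2099-10-01.
30 days remain in October 2099 after the 1st (31 − 1).
Full months from November 2099 through March 2103 contribute their day counts.
Then 7 days into April 2103.
Total: 30 + 30 + 31 + 31 + 28 + 31 + 30 + 31 + 30 + 31 + 31 + 30 + 31 + 30 + 31 + 31 + 28 + 31 + 30 + 31 + 30 + 31 + 31 + 30 + 31 + 30 + 31 + 31 + 28 + 31 + 30 + 31 + 30 + 31 + 31 + 30 + 31 + 30 + 31 + 31 + 28 + 31 + 7 = 1283.
The subtraction is earlier − later, so the result is −1283 → -1283.

-1283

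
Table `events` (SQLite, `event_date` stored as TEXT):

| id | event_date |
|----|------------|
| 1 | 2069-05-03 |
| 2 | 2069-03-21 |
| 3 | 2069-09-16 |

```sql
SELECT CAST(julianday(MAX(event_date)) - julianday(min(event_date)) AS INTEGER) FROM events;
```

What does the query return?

MIN = 2069-03-21, MAX = 2069-09-16.
10 days remain in March 2069 after the 21st (31 − 21).
April 2069: 30 days.
May 2069: 31 days.
June 2069: 30 days.
July 2069: 31 days.
August 2069: 31 days.
Then 16 days into September 2069.
Total: 10 + 30 + 31 + 30 + 31 + 31 + 16 = 179.

179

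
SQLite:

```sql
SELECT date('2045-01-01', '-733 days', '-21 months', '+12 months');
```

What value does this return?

2042-03-30

Applying '-733 days' to 2045-01-01: counting 733 days back gives 2042-12-30.
Adding -21 months to 2042-12-30 gives 2041-03-30.
Adding +12 months to 2041-03-30 gives 2042-03-30.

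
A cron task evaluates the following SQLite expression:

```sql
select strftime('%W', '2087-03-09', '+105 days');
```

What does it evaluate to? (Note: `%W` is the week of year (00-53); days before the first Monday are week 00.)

24

First apply '+105 days': 2087-03-09 → 2087-06-22.
2087-06-22 is a Sunday. SQLite's %W counts Mondays since the year started; the result is 24.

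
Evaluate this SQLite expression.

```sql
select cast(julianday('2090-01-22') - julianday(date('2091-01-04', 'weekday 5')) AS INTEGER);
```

`weekday 5` advances to the next Friday; 2091-01-04 is a Thursday, so it moves forward to 2091-01-05.
9 days remain in January 2090 after the 22nd (31 − 22).
Full months from February 2090 through December 2090 contribute their day counts.
Then 5 days into January 2091.
Total: 9 + 28 + 31 + 30 + 31 + 30 + 31 + 31 + 30 + 31 + 30 + 31 + 5 = 348.
The subtraction is earlier − later, so the result is −348 → -348.

-348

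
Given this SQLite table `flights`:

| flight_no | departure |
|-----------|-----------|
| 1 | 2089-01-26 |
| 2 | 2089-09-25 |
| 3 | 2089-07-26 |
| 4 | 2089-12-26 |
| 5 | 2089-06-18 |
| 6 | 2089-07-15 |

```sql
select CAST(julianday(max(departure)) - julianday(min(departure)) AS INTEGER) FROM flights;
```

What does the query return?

334

MIN = 2089-01-26, MAX = 2089-12-26.
5 days remain in January 2089 after the 26th (31 − 26).
Full months from February 2089 through November 2089 contribute their day counts.
Then 26 days into December 2089.
Total: 5 + 28 + 31 + 30 + 31 + 30 + 31 + 31 + 30 + 31 + 30 + 26 = 334.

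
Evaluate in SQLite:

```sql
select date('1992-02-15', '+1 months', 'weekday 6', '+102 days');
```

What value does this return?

Adding +1 month to 1992-02-15 gives 1992-03-15.
`weekday 6` advances to the next Saturday; 1992-03-15 is a Sunday, so it moves forward to 1992-03-21.
Applying '+102 days' to 1992-03-21: counting 102 days forward gives 1992-07-01.

1992-07-01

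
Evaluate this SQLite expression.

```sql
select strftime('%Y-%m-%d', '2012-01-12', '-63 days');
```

2011-11-10

First apply '-63 days': 2012-01-12 → 2011-11-10.
`%Y-%m-%d` extracts the ISO date: 2011-11-10.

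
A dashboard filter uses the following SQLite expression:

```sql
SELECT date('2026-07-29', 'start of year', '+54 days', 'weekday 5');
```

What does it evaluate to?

2026-02-27

`start of year` rewinds 2026-07-29 to 2026-01-01.
Applying '+54 days' to 2026-01-01: counting 54 days forward gives 2026-02-24.
`weekday 5` advances to the next Friday; 2026-02-24 is a Tuesday, so it moves forward to 2026-02-27.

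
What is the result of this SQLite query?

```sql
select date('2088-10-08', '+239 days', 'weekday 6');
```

Applying '+239 days' to 2088-10-08: counting 239 days forward gives 2089-06-04.
`weekday 6` advances to the next Saturday; 2089-06-04 is already a Saturday, so it stays at 2089-06-04.

2089-06-04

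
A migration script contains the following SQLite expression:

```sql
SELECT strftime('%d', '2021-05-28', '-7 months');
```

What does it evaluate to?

First apply '-7 months': 2021-05-28 → 2020-10-28.
`%d` extracts the 2-digit day of month: 28.

28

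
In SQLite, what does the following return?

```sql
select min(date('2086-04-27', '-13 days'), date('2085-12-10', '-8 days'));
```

2085-12-02

date('2086-04-27', '-13 days') → 2086-04-14.
date('2085-12-10', '-8 days') → 2085-12-02.
Earlier of the two is 2085-12-02.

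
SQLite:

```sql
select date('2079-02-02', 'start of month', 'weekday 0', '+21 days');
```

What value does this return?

2079-02-26

`start of month` rewinds 2079-02-02 to 2079-02-01.
`weekday 0` advances to the next Sunday; 2079-02-01 is a Wednesday, so it moves forward to 2079-02-05.
Advancing 21 more days within February lands on 2079-02-26.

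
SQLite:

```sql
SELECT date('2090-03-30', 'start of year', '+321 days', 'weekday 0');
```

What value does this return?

2090-11-19

`start of year` rewinds 2090-03-30 to 2090-01-01.
Applying '+321 days' to 2090-01-01: counting 321 days forward gives 2090-11-18.
`weekday 0` advances to the next Sunday; 2090-11-18 is a Saturday, so it moves forward to 2090-11-19.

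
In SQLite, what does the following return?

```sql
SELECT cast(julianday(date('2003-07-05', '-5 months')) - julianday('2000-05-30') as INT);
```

981

Adding -5 months to 2003-07-05 gives 2003-02-05.
1 day remains in May 2000 after the 30th (31 − 30).
Full months from June 2000 through January 2003 contribute their day counts.
Then 5 days into February 2003.
Total: 1 + 30 + 31 + 31 + 30 + 31 + 30 + 31 + 31 + 28 + 31 + 30 + 31 + 30 + 31 + 31 + 30 + 31 + 30 + 31 + 31 + 28 + 31 + 30 + 31 + 30 + 31 + 31 + 30 + 31 + 30 + 31 + 31 + 5 = 981.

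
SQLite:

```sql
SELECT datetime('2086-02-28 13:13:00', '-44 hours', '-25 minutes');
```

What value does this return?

-44 hours from 2086-02-28 13:13:00 is 2086-02-26 17:13:00 (crosses midnight).
-25 minutes from 2086-02-26 17:13:00 is 2086-02-26 16:48:00.

2086-02-26 16:48:00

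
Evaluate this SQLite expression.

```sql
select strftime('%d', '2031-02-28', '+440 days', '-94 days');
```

First apply '+440 days', '-94 days': 2031-02-28 → 2032-02-09.
`%d` extracts the 2-digit day of month: 09.

09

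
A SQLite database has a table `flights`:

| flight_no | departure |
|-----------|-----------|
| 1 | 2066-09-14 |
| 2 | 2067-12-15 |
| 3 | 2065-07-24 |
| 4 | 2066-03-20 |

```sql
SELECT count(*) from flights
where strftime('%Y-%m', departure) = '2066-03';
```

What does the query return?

Rows with year-month 2066-03: 2066-03-20 → 1.

1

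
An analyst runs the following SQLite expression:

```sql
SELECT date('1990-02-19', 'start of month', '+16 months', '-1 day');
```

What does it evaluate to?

`start of month` rewinds 1990-02-19 to 1990-02-01.
Adding +16 months to 1990-02-01 gives 1991-06-01.
Going back 1 day from 1991-06-01 reaches 1991-05-31 (last day of May, 31 days).

1991-05-31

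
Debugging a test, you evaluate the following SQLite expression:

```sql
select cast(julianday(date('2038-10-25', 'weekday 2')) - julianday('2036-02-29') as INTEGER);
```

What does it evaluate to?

`weekday 2` advances to the next Tuesday; 2038-10-25 is a Monday, so it moves forward to 2038-10-26.
0 days remain in February 2036 after the 29th (29 − 29).
Full months from March 2036 through September 2038 contribute their day counts.
Then 26 days into October 2038.
Total: 0 + 31 + 30 + 31 + 30 + 31 + 31 + 30 + 31 + 30 + 31 + 31 + 28 + 31 + 30 + 31 + 30 + 31 + 31 + 30 + 31 + 30 + 31 + 31 + 28 + 31 + 30 + 31 + 30 + 31 + 31 + 30 + 26 = 970.

970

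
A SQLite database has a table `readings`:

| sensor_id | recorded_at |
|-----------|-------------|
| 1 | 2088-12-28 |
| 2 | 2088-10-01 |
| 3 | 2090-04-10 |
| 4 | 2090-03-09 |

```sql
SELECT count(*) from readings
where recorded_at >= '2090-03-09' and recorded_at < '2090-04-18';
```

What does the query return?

2

Rows in [2090-03-09, 2090-04-18): 2090-04-10, 2090-03-09 → 2 rows.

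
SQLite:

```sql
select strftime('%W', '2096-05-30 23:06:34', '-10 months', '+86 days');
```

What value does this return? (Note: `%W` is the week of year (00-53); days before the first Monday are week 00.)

First apply '-10 months', '+86 days': 2096-05-30 23:06:34 → 2095-10-24 23:06:34.
2095-10-24 is a Monday. SQLite's %W counts Mondays since the year started; the result is 43.

43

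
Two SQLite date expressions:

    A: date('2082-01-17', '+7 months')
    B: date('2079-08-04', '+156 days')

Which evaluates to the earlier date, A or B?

B

A = 2082-08-17.
B = 2080-01-07.
B is earlier.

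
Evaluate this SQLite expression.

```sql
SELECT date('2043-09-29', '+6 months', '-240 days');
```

Adding +6 months to 2043-09-29 gives 2044-03-29.
Applying '-240 days' to 2044-03-29: counting 240 days back gives 2043-08-02.

2043-08-02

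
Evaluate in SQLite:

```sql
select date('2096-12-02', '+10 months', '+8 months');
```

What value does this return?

Adding +10 months to 2096-12-02 gives 2097-10-02.
Adding +8 months to 2097-10-02 gives 2098-06-02.

2098-06-02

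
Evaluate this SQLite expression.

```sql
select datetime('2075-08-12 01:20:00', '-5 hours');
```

-5 hours from 2075-08-12 01:20:00 is 2075-08-11 20:20:00 (crosses midnight).

2075-08-11 20:20:00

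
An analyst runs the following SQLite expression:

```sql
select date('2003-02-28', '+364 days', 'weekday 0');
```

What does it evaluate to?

Applying '+364 days' to 2003-02-28: counting 364 days forward gives 2004-02-27.
`weekday 0` advances to the next Sunday; 2004-02-27 is a Friday, so it moves forward to 2004-02-29.

2004-02-29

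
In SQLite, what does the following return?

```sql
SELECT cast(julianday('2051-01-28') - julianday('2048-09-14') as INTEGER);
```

16 days remain in September 2048 after the 14th (30 − 14).
Full months from October 2048 through December 2050 contribute their day counts.
Then 28 days into January 2051.
Total: 16 + 31 + 30 + 31 + 31 + 28 + 31 + 30 + 31 + 30 + 31 + 31 + 30 + 31 + 30 + 31 + 31 + 28 + 31 + 30 + 31 + 30 + 31 + 31 + 30 + 31 + 30 + 31 + 28 = 866.

866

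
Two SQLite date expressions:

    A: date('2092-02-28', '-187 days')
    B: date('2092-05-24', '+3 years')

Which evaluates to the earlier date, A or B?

A = 2091-08-25.
B = 2095-05-24.
A is earlier.

A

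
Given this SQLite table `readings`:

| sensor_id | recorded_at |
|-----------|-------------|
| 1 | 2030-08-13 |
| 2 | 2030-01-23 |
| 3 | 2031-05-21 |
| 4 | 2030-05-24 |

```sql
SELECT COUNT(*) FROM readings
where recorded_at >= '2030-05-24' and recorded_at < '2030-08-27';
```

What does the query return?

Rows in [2030-05-24, 2030-08-27): 2030-08-13, 2030-05-24 → 2 rows.

2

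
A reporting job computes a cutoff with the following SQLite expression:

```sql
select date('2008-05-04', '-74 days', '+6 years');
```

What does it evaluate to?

2014-02-20

Applying '-74 days' to 2008-05-04: counting 74 days back gives 2008-02-20.
Adding +6 years to 2008-02-20 gives 2014-02-20.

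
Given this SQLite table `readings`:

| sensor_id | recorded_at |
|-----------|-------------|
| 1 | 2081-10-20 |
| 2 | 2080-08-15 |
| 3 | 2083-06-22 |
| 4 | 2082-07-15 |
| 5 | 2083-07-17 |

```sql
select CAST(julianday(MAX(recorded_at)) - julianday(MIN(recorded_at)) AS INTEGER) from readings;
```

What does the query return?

MIN = 2080-08-15, MAX = 2083-07-17.
16 days remain in August 2080 after the 15th (31 − 15).
Full months from September 2080 through June 2083 contribute their day counts.
Then 17 days into July 2083.
Total: 16 + 30 + 31 + 30 + 31 + 31 + 28 + 31 + 30 + 31 + 30 + 31 + 31 + 30 + 31 + 30 + 31 + 31 + 28 + 31 + 30 + 31 + 30 + 31 + 31 + 30 + 31 + 30 + 31 + 31 + 28 + 31 + 30 + 31 + 30 + 17 = 1066.

1066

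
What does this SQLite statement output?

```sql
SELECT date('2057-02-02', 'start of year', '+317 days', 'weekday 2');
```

`start of year` rewinds 2057-02-02 to 2057-01-01.
Applying '+317 days' to 2057-01-01: counting 317 days forward gives 2057-11-14.
`weekday 2` advances to the next Tuesday; 2057-11-14 is a Wednesday, so it moves forward to 2057-11-20.

2057-11-20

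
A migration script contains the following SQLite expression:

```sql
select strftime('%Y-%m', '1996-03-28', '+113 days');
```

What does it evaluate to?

1996-07

First apply '+113 days': 1996-03-28 → 1996-07-19.
`%Y-%m` extracts the year-month: 1996-07.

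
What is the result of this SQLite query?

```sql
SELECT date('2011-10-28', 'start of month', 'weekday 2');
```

`start of month` rewinds 2011-10-28 to 2011-10-01.
`weekday 2` advances to the next Tuesday; 2011-10-01 is a Saturday, so it moves forward to 2011-10-04.

2011-10-04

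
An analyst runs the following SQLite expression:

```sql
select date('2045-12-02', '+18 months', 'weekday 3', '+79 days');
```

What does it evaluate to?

Adding +18 months to 2045-12-02 gives 2047-06-02.
`weekday 3` advances to the next Wednesday; 2047-06-02 is a Sunday, so it moves forward to 2047-06-05.
Applying '+79 days' to 2047-06-05: counting 79 days forward gives 2047-08-23.

2047-08-23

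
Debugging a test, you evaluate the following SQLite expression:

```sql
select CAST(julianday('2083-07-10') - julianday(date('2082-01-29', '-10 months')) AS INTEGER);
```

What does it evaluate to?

Adding -10 months to 2082-01-29 gives 2081-03-29.
2 days remain in March 2081 after the 29th (31 − 29).
Full months from April 2081 through June 2083 contribute their day counts.
Then 10 days into July 2083.
Total: 2 + 30 + 31 + 30 + 31 + 31 + 30 + 31 + 30 + 31 + 31 + 28 + 31 + 30 + 31 + 30 + 31 + 31 + 30 + 31 + 30 + 31 + 31 + 28 + 31 + 30 + 31 + 30 + 10 = 833.

833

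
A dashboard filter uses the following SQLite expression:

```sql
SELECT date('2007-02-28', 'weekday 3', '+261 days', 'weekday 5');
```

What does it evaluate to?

2007-11-16

`weekday 3` advances to the next Wednesday; 2007-02-28 is already a Wednesday, so it stays at 2007-02-28.
Applying '+261 days' to 2007-02-28: counting 261 days forward gives 2007-11-16.
`weekday 5` advances to the next Friday; 2007-11-16 is already a Friday, so it stays at 2007-11-16.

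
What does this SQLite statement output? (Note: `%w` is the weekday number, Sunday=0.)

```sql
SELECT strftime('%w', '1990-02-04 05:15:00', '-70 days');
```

0

First apply '-70 days': 1990-02-04 05:15:00 → 1989-11-26 05:15:00.
1989-11-26 is a Sunday; with Sunday=0 that is 0.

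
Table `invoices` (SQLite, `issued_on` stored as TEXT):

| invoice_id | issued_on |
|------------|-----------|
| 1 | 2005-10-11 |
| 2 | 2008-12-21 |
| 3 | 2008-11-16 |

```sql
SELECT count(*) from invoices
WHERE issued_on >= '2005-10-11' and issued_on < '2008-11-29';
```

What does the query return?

Rows in [2005-10-11, 2008-11-29): 2005-10-11, 2008-11-16 → 2 rows.

2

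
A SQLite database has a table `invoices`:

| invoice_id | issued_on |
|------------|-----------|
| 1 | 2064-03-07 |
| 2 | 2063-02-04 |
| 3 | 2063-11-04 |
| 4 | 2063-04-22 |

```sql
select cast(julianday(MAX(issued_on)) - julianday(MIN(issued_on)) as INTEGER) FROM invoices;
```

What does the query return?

397

MIN = 2063-02-04, MAX = 2064-03-07.
24 days remain in February 2063 after the 4th (28 − 4).
Full months from March 2063 through February 2064 contribute their day counts.
Then 7 days into March 2064.
Total: 24 + 31 + 30 + 31 + 30 + 31 + 31 + 30 + 31 + 30 + 31 + 31 + 29 + 7 = 397.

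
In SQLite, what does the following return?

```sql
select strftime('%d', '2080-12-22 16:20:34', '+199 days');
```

09

First apply '+199 days': 2080-12-22 16:20:34 → 2081-07-09 16:20:34.
`%d` extracts the 2-digit day of month: 09.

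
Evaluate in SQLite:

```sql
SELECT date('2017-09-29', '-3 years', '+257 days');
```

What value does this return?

2015-06-13

Adding -3 years to 2017-09-29 gives 2014-09-29.
Applying '+257 days' to 2014-09-29: counting 257 days forward gives 2015-06-13.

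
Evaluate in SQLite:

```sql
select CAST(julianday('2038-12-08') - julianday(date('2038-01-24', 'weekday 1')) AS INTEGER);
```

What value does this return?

`weekday 1` advances to the next Monday; 2038-01-24 is a Sunday, so it moves forward to 2038-01-25.
6 days remain in January 2038 after the 25th (31 − 25).
Full months from February 2038 through November 2038 contribute their day counts.
Then 8 days into December 2038.
Total: 6 + 28 + 31 + 30 + 31 + 30 + 31 + 31 + 30 + 31 + 30 + 8 = 317.

317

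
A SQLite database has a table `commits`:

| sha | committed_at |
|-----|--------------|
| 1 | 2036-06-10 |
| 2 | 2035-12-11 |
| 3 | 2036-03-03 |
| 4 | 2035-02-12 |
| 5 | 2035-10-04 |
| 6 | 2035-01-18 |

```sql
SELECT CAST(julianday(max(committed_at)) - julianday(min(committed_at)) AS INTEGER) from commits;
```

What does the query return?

MIN = 2035-01-18, MAX = 2036-06-10.
13 days remain in January 2035 after the 18th (31 − 18).
Full months from February 2035 through May 2036 contribute their day counts.
Then 10 days into June 2036.
Total: 13 + 28 + 31 + 30 + 31 + 30 + 31 + 31 + 30 + 31 + 30 + 31 + 31 + 29 + 31 + 30 + 31 + 10 = 509.

509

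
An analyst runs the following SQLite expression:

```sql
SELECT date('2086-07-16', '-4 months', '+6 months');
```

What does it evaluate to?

Adding -4 months to 2086-07-16 gives 2086-03-16.
Adding +6 months to 2086-03-16 gives 2086-09-16.

2086-09-16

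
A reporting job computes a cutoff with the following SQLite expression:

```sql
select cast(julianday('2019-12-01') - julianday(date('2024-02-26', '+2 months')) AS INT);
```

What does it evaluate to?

Adding +2 months to 2024-02-26 gives 2024-04-26.
30 days remain in December 2019 after the 1st (31 − 1).
Full months from January 2020 through March 2024 contribute their day counts.
Then 26 days into April 2024.
Total: 30 + 31 + 29 + 31 + 30 + 31 + 30 + 31 + 31 + 30 + 31 + 30 + 31 + 31 + 28 + 31 + 30 + 31 + 30 + 31 + 31 + 30 + 31 + 30 + 31 + 31 + 28 + 31 + 30 + 31 + 30 + 31 + 31 + 30 + 31 + 30 + 31 + 31 + 28 + 31 + 30 + 31 + 30 + 31 + 31 + 30 + 31 + 30 + 31 + 31 + 29 + 31 + 26 = 1608.
The subtraction is earlier − later, so the result is −1608 → -1608.

-1608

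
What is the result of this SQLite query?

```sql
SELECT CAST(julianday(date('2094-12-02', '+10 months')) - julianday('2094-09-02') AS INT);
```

395

Adding +10 months to 2094-12-02 gives 2095-10-02.
28 days remain in September 2094 after the 2nd (30 − 2).
Full months from October 2094 through September 2095 contribute their day counts.
Then 2 days into October 2095.
Total: 28 + 31 + 30 + 31 + 31 + 28 + 31 + 30 + 31 + 30 + 31 + 31 + 30 + 2 = 395.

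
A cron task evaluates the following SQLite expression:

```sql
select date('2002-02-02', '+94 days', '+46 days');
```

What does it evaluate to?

Applying '+94 days' to 2002-02-02: counting 94 days forward gives 2002-05-07.
Applying '+46 days' to 2002-05-07: counting 46 days forward gives 2002-06-22.

2002-06-22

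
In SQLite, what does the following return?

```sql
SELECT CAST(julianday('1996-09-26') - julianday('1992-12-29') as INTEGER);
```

1367

2 days remain in December 1992 after the 29th (31 − 29).
Full months from January 1993 through August 1996 contribute their day counts.
Then 26 days into September 1996.
Total: 2 + 31 + 28 + 31 + 30 + 31 + 30 + 31 + 31 + 30 + 31 + 30 + 31 + 31 + 28 + 31 + 30 + 31 + 30 + 31 + 31 + 30 + 31 + 30 + 31 + 31 + 28 + 31 + 30 + 31 + 30 + 31 + 31 + 30 + 31 + 30 + 31 + 31 + 29 + 31 + 30 + 31 + 30 + 31 + 31 + 26 = 1367.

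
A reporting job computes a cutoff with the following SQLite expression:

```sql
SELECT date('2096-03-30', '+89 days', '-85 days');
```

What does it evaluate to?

2096-04-03

Applying '+89 days' to 2096-03-30: counting 89 days forward gives 2096-06-27.
Applying '-85 days' to 2096-06-27: counting 85 days back gives 2096-04-03.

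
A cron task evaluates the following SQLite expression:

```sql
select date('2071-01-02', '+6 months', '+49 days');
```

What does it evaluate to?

2071-08-20

Adding +6 months to 2071-01-02 gives 2071-07-02.
Applying '+49 days' to 2071-07-02: counting 49 days forward gives 2071-08-20.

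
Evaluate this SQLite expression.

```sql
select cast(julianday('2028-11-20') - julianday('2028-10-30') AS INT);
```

21

1 day remains in October 2028 after the 30th (31 − 30).
Then 20 days into November 2028.
Total: 1 + 20 = 21.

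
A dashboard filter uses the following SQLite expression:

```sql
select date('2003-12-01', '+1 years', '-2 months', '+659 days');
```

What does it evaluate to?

Adding +1 year to 2003-12-01 gives 2004-12-01.
Adding -2 months to 2004-12-01 gives 2004-10-01.
Applying '+659 days' to 2004-10-01: counting 659 days forward gives 2006-07-22.

2006-07-22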